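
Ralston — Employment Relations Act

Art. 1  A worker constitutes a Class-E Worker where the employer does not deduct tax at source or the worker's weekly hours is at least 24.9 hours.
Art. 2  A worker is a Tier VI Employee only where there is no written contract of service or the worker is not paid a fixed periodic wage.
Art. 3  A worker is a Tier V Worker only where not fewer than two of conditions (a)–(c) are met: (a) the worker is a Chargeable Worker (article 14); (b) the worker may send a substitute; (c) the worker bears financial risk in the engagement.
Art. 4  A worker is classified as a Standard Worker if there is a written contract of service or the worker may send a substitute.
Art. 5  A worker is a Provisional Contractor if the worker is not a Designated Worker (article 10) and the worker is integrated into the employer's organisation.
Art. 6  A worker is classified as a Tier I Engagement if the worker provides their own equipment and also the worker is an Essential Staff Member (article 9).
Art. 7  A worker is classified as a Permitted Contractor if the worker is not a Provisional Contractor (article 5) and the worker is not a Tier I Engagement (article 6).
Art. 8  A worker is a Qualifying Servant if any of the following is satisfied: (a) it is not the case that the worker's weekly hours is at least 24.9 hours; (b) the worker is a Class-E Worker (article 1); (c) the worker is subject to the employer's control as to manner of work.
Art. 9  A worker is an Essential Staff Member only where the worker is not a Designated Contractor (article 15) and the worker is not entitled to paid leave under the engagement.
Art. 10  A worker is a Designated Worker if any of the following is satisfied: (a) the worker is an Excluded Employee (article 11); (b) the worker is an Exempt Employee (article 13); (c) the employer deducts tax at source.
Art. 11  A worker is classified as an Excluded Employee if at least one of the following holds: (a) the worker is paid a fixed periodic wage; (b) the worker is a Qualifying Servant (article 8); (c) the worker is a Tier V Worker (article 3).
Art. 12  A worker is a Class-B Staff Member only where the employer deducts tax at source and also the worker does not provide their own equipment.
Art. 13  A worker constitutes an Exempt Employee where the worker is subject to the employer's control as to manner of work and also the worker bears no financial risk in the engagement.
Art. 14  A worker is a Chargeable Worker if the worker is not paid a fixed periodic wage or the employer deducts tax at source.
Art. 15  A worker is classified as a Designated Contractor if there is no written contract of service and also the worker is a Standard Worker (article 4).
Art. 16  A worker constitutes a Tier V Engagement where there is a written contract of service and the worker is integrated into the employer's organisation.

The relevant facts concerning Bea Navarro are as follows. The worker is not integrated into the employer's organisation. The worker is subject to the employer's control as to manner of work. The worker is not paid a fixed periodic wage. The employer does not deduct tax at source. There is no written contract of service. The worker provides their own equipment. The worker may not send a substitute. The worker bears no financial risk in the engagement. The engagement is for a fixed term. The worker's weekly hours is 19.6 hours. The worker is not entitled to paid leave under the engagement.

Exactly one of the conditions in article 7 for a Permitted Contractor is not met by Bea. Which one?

Tier I Engagement

article 1 — Class-E Worker: [the employer does not deduct tax at source? yes] OR [worker's weekly hours: 19.6 hours ≥ 24.9 hours? no] → satisfied.
article 8 — Qualifying Servant: [worker's weekly hours: 19.6 hours ≥ 24.9 hours? no, so negated condition yes] OR [Class-E Worker (article 1)? yes] OR [the worker is subject to the employer's control as to manner of work? yes] → satisfied.
article 14 — Chargeable Worker: [the worker is not paid a fixed periodic wage? yes] OR [the employer deducts tax at source? no] → satisfied.
article 3 — Tier V Worker: Chargeable Worker (article 14)? yes; the worker may send a substitute? no; the worker bears financial risk in the engagement? no — 1 of 3 hold (need ≥2) → not satisfied.
article 11 — Excluded Employee: [the worker is paid a fixed periodic wage? no] OR [Qualifying Servant (article 8)? yes] OR [Tier V Worker (article 3)? no] → satisfied.
article 13 — Exempt Employee: [the worker is subject to the employer's control as to manner of work? yes] AND [the worker bears no financial risk in the engagement? yes] → satisfied.
article 10 — Designated Worker: [Excluded Employee (article 11)? yes] OR [Exempt Employee (article 13)? yes] OR [the employer deducts tax at source? no] → satisfied.
article 5 — Provisional Contractor: [not a Designated Worker (article 10)? no] AND [the worker is integrated into the employer's organisation? no] → not satisfied.
article 4 — Standard Worker: [there is a written contract of service? no] OR [the worker may send a substitute? no] → not satisfied.
article 15 — Designated Contractor: [there is no written contract of service? yes] AND [Standard Worker (article 4)? no] → not satisfied.
article 9 — Essential Staff Member: [not a Designated Contractor (article 15)? yes] AND [the worker is not entitled to paid leave under the engagement? yes] → satisfied.
article 6 — Tier I Engagement: [the worker provides their own equipment? yes] AND [Essential Staff Member (article 9)? yes] → satisfied.
article 7 — Permitted Contractor: [not a Provisional Contractor (article 5)? yes] AND [not a Tier I Engagement (article 6)? no] → not satisfied.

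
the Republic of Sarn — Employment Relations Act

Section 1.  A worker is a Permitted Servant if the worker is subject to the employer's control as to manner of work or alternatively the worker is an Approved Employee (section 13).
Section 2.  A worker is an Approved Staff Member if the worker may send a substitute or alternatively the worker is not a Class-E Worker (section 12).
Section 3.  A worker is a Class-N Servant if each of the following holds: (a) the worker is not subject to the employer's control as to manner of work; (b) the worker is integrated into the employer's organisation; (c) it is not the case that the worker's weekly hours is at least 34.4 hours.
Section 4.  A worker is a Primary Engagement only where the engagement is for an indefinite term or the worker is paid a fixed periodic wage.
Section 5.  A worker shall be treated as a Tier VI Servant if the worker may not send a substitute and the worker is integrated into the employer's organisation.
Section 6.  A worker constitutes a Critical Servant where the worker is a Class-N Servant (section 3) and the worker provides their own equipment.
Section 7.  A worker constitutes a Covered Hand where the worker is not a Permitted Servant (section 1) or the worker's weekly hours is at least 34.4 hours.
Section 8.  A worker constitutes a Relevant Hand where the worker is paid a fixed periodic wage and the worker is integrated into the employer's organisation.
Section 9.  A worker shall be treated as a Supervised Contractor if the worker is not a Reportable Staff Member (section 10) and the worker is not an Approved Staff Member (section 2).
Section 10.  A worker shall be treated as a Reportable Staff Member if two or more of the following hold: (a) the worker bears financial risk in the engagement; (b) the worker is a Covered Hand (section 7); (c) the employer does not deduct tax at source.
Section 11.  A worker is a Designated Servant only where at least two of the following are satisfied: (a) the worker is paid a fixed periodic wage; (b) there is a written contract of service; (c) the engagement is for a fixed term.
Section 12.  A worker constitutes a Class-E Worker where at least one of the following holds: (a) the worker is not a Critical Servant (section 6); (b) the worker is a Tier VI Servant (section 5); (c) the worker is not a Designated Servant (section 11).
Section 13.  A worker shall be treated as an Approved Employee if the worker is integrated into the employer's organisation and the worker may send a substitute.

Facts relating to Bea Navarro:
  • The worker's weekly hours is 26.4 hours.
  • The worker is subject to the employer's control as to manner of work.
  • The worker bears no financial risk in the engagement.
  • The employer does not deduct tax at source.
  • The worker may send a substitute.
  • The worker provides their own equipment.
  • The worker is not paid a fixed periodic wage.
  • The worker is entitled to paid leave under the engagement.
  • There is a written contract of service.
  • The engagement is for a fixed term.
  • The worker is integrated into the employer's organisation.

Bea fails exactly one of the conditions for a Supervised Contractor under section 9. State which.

Approved Staff Member

Under section 13: the worker is integrated into the employer's organisation? yes; and the worker may send a substitute? yes. So the worker is an Approved Employee.
Under section 1: the worker is subject to the employer's control as to manner of work? yes; or Approved Employee (section 13)? yes. So the worker is a Permitted Servant.
Under section 7: not a Permitted Servant (section 1)? no; or worker's weekly hours: 26.4 hours ≥ 34.4 hours? no. So the worker is not a Covered Hand.
Under section 10: the worker bears financial risk in the engagement? no; Covered Hand (section 7)? no; the employer does not deduct tax at source? yes — 1 of 3 hold (need ≥2) → not satisfied.
Under section 3: the worker is not subject to the employer's control as to manner of work? no; and the worker is integrated into the employer's organisation? yes; and worker's weekly hours: 26.4 hours ≥ 34.4 hours? no, so negated condition yes. So the worker is not a Class-N Servant.
Under section 6: Class-N Servant (section 3)? no; and the worker provides their own equipment? yes. So the worker is not a Critical Servant.
Under section 5: the worker may not send a substitute? no; and the worker is integrated into the employer's organisation? yes. So the worker is not a Tier VI Servant.
Under section 11: the worker is paid a fixed periodic wage? no; there is a written contract of service? yes; the engagement is for a fixed term? yes — 2 of 3 hold (need ≥2) → satisfied.
Under section 12: not a Critical Servant (section 6)? yes; or Tier VI Servant (section 5)? no; or not a Designated Servant (section 11)? no. So the worker is a Class-E Worker.
Under section 2: the worker may send a substitute? yes; or not a Class-E Worker (section 12)? no. So the worker is an Approved Staff Member.
Under section 9: not a Reportable Staff Member (section 10)? yes; and not an Approved Staff Member (section 2)? no. So the worker is not a Supervised Contractor.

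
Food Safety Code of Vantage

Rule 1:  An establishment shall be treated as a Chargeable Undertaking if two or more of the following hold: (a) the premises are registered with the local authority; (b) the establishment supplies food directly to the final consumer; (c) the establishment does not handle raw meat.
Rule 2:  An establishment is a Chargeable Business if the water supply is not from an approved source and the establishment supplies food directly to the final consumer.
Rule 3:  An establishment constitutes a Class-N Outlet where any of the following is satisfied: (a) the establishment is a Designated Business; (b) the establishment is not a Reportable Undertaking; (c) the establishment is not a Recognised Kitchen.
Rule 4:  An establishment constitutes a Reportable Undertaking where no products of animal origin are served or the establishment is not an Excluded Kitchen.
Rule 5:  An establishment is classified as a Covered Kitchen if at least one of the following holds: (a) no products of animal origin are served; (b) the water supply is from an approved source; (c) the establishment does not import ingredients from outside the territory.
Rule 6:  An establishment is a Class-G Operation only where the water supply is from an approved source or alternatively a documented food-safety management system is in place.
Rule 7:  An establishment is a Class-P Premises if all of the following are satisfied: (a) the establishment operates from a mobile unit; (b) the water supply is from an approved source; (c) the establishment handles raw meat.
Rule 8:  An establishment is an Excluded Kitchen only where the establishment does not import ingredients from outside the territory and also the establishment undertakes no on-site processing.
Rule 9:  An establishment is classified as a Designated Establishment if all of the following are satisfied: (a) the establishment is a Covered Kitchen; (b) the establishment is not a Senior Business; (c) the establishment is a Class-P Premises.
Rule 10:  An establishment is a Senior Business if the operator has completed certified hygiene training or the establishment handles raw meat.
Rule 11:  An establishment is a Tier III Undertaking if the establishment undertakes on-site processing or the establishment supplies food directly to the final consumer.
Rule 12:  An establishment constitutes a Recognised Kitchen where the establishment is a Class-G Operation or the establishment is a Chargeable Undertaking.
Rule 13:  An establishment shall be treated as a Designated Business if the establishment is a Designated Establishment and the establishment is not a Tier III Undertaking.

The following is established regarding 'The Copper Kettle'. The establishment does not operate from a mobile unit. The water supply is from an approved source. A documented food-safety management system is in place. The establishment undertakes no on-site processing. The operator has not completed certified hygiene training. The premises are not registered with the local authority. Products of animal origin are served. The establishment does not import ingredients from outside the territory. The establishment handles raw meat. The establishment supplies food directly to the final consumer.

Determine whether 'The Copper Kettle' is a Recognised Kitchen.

Yes

Under rule 6: the water supply is from an approved source? yes; or a documented food-safety management system is in place? yes. So the establishment is a Class-G Operation.
Under rule 1: the premises are registered with the local authority? no; the establishment supplies food directly to the final consumer? yes; the establishment does not handle raw meat? no — 1 of 3 hold (need ≥2) → not satisfied.
Under rule 12: Class-G Operation (rule 6)? yes; or Chargeable Undertaking (rule 1)? no. So the establishment is a Recognised Kitchen.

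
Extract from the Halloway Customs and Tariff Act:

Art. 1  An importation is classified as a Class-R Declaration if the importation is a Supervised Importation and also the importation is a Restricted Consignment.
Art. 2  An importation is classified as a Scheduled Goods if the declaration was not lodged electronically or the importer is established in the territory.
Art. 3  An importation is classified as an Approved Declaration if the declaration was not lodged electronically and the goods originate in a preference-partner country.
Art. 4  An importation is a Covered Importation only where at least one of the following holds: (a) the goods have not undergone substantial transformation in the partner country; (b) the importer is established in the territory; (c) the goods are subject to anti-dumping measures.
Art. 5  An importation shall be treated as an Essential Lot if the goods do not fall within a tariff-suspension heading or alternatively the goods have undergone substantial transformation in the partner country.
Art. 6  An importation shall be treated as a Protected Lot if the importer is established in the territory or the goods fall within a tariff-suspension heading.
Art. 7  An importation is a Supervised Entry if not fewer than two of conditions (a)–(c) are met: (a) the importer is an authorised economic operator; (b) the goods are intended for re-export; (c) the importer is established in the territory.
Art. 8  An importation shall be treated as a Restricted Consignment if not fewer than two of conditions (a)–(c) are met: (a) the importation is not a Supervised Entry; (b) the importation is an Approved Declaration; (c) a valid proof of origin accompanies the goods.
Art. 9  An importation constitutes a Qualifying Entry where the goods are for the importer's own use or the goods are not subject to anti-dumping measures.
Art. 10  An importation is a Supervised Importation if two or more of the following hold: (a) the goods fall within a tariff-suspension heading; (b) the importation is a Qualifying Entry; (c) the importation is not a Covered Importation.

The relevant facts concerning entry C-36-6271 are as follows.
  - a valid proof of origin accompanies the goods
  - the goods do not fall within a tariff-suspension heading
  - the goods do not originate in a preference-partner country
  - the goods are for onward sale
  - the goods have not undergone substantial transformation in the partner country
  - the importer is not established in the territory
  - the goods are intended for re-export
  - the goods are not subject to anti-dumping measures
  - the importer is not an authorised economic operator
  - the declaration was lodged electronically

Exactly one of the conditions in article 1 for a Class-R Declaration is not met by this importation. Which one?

Supervised Importation

article 9 — Qualifying Entry: [the goods are for the importer's own use? no] OR [the goods are not subject to anti-dumping measures? yes] → satisfied.
article 4 — Covered Importation: [the goods have not undergone substantial transformation in the partner country? yes] OR [the importer is established in the territory? no] OR [the goods are subject to anti-dumping measures? no] → satisfied.
article 10 — Supervised Importation: the goods fall within a tariff-suspension heading? no; Qualifying Entry (article 9)? yes; not a Covered Importation (article 4)? no — 1 of 3 hold (need ≥2) → not satisfied.
article 7 — Supervised Entry: the importer is an authorised economic operator? no; the goods are intended for re-export? yes; the importer is established in the territory? no — 1 of 3 hold (need ≥2) → not satisfied.
article 3 — Approved Declaration: [the declaration was not lodged electronically? no] AND [the goods originate in a preference-partner country? no] → not satisfied.
article 8 — Restricted Consignment: not a Supervised Entry (article 7)? yes; Approved Declaration (article 3)? no; a valid proof of origin accompanies the goods? yes — 2 of 3 hold (need ≥2) → satisfied.
article 1 — Class-R Declaration: [Supervised Importation (article 10)? no] AND [Restricted Consignment (article 8)? yes] → not satisfied.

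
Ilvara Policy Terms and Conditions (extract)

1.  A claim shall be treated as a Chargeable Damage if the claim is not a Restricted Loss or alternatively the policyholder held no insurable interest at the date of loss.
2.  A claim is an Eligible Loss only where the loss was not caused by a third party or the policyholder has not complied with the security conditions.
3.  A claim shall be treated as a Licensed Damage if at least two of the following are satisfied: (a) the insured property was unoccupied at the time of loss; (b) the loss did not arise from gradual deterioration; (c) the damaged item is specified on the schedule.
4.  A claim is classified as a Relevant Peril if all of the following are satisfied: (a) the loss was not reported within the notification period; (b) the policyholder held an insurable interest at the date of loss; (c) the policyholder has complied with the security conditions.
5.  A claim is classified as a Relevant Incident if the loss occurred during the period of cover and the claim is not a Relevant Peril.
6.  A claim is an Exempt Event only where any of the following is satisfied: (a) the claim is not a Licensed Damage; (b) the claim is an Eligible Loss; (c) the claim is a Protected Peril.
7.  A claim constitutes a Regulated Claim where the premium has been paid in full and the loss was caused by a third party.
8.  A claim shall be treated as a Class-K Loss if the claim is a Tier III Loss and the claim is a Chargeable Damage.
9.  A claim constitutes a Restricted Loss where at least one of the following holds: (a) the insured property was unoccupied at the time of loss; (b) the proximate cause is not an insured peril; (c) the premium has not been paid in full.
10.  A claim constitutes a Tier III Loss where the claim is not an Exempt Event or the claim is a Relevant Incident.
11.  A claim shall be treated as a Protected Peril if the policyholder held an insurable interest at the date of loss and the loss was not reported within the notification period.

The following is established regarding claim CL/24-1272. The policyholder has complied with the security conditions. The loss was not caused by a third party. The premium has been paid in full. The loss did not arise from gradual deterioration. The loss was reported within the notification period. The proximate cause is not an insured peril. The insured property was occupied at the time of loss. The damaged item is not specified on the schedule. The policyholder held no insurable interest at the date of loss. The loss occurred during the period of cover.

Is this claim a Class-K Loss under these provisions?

Yes

paragraph 3 — Licensed Damage: the insured property was unoccupied at the time of loss? no; the loss did not arise from gradual deterioration? yes; the damaged item is specified on the schedule? no — 1 of 3 hold (need ≥2) → not satisfied.
paragraph 2 — Eligible Loss: [the loss was not caused by a third party? yes] OR [the policyholder has not complied with the security conditions? no] → satisfied.
paragraph 11 — Protected Peril: [the policyholder held an insurable interest at the date of loss? no] AND [the loss was not reported within the notification period? no] → not satisfied.
paragraph 6 — Exempt Event: [not a Licensed Damage (paragraph 3)? yes] OR [Eligible Loss (paragraph 2)? yes] OR [Protected Peril (paragraph 11)? no] → satisfied.
paragraph 4 — Relevant Peril: [the loss was not reported within the notification period? no] AND [the policyholder held an insurable interest at the date of loss? no] AND [the policyholder has complied with the security conditions? yes] → not satisfied.
paragraph 5 — Relevant Incident: [the loss occurred during the period of cover? yes] AND [not a Relevant Peril (paragraph 4)? yes] → satisfied.
paragraph 10 — Tier III Loss: [not an Exempt Event (paragraph 6)? no] OR [Relevant Incident (paragraph 5)? yes] → satisfied.
paragraph 9 — Restricted Loss: [the insured property was unoccupied at the time of loss? no] OR [the proximate cause is not an insured peril? yes] OR [the premium has not been paid in full? no] → satisfied.
paragraph 1 — Chargeable Damage: [not a Restricted Loss (paragraph 9)? no] OR [the policyholder held no insurable interest at the date of loss? yes] → satisfied.
paragraph 8 — Class-K Loss: [Tier III Loss (paragraph 10)? yes] AND [Chargeable Damage (paragraph 1)? yes] → satisfied.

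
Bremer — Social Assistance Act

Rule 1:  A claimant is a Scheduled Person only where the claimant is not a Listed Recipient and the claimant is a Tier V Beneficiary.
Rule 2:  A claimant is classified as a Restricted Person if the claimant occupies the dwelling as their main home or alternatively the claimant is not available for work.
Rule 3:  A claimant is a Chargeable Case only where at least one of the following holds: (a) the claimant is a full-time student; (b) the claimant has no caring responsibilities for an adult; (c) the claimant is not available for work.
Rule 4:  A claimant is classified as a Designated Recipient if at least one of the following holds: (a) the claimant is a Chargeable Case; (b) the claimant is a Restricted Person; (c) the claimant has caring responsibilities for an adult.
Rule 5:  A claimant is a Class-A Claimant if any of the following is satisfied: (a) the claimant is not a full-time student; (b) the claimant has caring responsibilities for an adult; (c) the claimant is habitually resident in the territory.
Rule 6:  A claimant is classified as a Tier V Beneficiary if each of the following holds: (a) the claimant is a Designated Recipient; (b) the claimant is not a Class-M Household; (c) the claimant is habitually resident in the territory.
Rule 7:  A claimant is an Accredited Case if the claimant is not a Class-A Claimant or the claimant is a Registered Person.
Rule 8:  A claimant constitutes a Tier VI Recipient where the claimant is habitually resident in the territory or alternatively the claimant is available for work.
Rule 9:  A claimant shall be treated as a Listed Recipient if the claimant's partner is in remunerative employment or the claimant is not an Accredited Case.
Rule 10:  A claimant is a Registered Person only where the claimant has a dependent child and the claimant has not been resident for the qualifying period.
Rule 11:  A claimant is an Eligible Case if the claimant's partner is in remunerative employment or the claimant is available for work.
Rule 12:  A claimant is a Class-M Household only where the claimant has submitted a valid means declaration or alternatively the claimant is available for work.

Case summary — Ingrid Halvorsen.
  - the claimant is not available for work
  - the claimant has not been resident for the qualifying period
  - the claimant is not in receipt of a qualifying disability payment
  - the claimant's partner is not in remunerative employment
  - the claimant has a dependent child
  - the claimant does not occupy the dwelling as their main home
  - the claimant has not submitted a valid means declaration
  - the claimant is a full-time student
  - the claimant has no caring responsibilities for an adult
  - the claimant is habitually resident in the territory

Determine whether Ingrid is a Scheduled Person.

rule 5 — Class-A Claimant: [the claimant is not a full-time student? no] OR [the claimant has caring responsibilities for an adult? no] OR [the claimant is habitually resident in the territory? yes] → satisfied.
rule 10 — Registered Person: [the claimant has a dependent child? yes] AND [the claimant has not been resident for the qualifying period? yes] → satisfied.
rule 7 — Accredited Case: [not a Class-A Claimant (rule 5)? no] OR [Registered Person (rule 10)? yes] → satisfied.
rule 9 — Listed Recipient: [the claimant's partner is in remunerative employment? no] OR [not an Accredited Case (rule 7)? no] → not satisfied.
rule 3 — Chargeable Case: [the claimant is a full-time student? yes] OR [the claimant has no caring responsibilities for an adult? yes] OR [the claimant is not available for work? yes] → satisfied.
rule 2 — Restricted Person: [the claimant occupies the dwelling as their main home? no] OR [the claimant is not available for work? yes] → satisfied.
rule 4 — Designated Recipient: [Chargeable Case (rule 3)? yes] OR [Restricted Person (rule 2)? yes] OR [the claimant has caring responsibilities for an adult? no] → satisfied.
rule 12 — Class-M Household: [the claimant has submitted a valid means declaration? no] OR [the claimant is available for work? no] → not satisfied.
rule 6 — Tier V Beneficiary: [Designated Recipient (rule 4)? yes] AND [not a Class-M Household (rule 12)? yes] AND [the claimant is habitually resident in the territory? yes] → satisfied.
rule 1 — Scheduled Person: [not a Listed Recipient (rule 9)? yes] AND [Tier V Beneficiary (rule 6)? yes] → satisfied.

Yes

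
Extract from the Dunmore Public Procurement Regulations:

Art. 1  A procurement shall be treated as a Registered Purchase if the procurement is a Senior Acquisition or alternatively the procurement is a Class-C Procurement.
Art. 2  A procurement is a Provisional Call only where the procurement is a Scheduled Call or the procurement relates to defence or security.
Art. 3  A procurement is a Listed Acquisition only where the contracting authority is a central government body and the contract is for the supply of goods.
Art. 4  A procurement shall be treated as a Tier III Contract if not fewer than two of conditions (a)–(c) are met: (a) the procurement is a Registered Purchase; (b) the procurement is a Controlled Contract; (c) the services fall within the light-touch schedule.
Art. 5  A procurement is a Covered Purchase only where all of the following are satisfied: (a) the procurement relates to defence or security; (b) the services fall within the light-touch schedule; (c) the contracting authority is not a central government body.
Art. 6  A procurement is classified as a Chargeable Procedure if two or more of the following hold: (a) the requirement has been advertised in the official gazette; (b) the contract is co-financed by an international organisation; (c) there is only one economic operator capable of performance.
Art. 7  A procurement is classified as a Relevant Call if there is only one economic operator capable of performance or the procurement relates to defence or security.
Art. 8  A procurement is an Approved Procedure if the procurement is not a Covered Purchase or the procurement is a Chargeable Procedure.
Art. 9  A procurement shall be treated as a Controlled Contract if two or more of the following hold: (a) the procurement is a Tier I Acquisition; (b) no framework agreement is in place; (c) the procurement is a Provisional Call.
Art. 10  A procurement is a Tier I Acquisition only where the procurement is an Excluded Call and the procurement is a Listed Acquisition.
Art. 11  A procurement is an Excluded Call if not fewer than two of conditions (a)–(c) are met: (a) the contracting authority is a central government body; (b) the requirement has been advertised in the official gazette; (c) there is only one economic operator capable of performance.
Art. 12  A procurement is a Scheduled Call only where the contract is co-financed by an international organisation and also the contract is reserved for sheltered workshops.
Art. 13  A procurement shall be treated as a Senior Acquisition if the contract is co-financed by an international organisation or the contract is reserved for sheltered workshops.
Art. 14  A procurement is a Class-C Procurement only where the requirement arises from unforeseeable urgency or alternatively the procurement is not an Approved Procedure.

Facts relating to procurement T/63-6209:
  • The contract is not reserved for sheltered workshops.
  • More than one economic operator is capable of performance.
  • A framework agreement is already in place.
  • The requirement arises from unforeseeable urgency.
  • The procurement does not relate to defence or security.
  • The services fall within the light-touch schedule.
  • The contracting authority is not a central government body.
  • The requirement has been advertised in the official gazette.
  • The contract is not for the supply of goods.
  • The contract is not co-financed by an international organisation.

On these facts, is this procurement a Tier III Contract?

Yes

article 13 — Senior Acquisition: [the contract is co-financed by an international organisation? no] OR [the contract is reserved for sheltered workshops? no] → not satisfied.
article 5 — Covered Purchase: [the procurement relates to defence or security? no] AND [the services fall within the light-touch schedule? yes] AND [the contracting authority is not a central government body? yes] → not satisfied.
article 6 — Chargeable Procedure: the requirement has been advertised in the official gazette? yes; the contract is co-financed by an international organisation? no; there is only one economic operator capable of performance? no — 1 of 3 hold (need ≥2) → not satisfied.
article 8 — Approved Procedure: [not a Covered Purchase (article 5)? yes] OR [Chargeable Procedure (article 6)? no] → satisfied.
article 14 — Class-C Procurement: [the requirement arises from unforeseeable urgency? yes] OR [not an Approved Procedure (article 8)? no] → satisfied.
article 1 — Registered Purchase: [Senior Acquisition (article 13)? no] OR [Class-C Procurement (article 14)? yes] → satisfied.
article 11 — Excluded Call: the contracting authority is a central government body? no; the requirement has been advertised in the official gazette? yes; there is only one economic operator capable of performance? no — 1 of 3 hold (need ≥2) → not satisfied.
article 3 — Listed Acquisition: [the contracting authority is a central government body? no] AND [the contract is for the supply of goods? no] → not satisfied.
article 10 — Tier I Acquisition: [Excluded Call (article 11)? no] AND [Listed Acquisition (article 3)? no] → not satisfied.
article 12 — Scheduled Call: [the contract is co-financed by an international organisation? no] AND [the contract is reserved for sheltered workshops? no] → not satisfied.
article 2 — Provisional Call: [Scheduled Call (article 12)? no] OR [the procurement relates to defence or security? no] → not satisfied.
article 9 — Controlled Contract: Tier I Acquisition (article 10)? no; no framework agreement is in place? no; Provisional Call (article 2)? no — 0 of 3 hold (need ≥2) → not satisfied.
article 4 — Tier III Contract: Registered Purchase (article 1)? yes; Controlled Contract (article 9)? no; the services fall within the light-touch schedule? yes — 2 of 3 hold (need ≥2) → satisfied.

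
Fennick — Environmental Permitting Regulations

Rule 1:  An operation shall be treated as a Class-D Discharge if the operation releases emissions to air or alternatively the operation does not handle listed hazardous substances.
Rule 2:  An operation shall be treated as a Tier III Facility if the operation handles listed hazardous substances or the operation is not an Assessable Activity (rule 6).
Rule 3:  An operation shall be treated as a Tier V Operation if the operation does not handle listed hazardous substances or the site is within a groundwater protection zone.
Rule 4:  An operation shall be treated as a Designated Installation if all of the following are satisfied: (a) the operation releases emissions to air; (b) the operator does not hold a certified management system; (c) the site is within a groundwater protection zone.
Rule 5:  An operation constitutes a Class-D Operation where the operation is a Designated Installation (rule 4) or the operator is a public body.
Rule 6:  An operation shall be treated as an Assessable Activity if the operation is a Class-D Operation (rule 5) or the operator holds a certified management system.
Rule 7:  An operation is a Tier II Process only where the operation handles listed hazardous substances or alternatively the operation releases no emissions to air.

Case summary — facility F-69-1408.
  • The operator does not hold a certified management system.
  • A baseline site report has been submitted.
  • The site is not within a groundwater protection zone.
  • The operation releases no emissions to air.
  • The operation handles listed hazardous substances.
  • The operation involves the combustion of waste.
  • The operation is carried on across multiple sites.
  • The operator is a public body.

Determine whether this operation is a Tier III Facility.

Under rule 4: the operation releases emissions to air? no; and the operator does not hold a certified management system? yes; and the site is within a groundwater protection zone? no. So the operation is not a Designated Installation.
Under rule 5: Designated Installation (rule 4)? no; or the operator is a public body? yes. So the operation is a Class-D Operation.
Under rule 6: Class-D Operation (rule 5)? yes; or the operator holds a certified management system? no. So the operation is an Assessable Activity.
Under rule 2: the operation handles listed hazardous substances? yes; or not an Assessable Activity (rule 6)? no. So the operation is a Tier III Facility.

Yes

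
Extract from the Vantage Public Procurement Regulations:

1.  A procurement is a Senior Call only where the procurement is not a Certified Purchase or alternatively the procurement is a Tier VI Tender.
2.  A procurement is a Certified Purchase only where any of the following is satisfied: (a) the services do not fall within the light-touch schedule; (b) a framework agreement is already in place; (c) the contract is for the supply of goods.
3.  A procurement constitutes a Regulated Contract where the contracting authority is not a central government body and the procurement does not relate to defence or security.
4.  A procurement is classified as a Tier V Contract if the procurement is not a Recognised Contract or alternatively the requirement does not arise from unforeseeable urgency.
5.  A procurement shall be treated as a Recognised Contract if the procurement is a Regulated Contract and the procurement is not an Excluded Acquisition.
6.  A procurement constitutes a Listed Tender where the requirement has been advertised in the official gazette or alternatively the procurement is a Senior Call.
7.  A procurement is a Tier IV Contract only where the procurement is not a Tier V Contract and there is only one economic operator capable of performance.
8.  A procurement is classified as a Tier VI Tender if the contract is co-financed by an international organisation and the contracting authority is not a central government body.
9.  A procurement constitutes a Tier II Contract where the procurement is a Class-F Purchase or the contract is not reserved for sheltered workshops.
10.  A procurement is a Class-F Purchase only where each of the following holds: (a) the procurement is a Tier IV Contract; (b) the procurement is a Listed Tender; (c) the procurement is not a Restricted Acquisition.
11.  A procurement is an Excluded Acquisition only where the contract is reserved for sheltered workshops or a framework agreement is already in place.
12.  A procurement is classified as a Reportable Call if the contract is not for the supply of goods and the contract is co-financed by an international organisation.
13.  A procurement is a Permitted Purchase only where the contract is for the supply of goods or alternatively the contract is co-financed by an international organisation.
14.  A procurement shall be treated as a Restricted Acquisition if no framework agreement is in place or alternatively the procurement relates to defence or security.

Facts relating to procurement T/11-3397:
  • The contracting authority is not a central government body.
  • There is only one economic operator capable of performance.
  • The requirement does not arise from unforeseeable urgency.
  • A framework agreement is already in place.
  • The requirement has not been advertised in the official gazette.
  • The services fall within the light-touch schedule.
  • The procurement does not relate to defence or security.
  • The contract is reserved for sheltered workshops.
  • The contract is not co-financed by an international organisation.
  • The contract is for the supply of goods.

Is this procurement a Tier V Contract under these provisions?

Yes

paragraph 3 — Regulated Contract: [the contracting authority is not a central government body? yes] AND [the procurement does not relate to defence or security? yes] → satisfied.
paragraph 11 — Excluded Acquisition: [the contract is reserved for sheltered workshops? yes] OR [a framework agreement is already in place? yes] → satisfied.
paragraph 5 — Recognised Contract: [Regulated Contract (paragraph 3)? yes] AND [not an Excluded Acquisition (paragraph 11)? no] → not satisfied.
paragraph 4 — Tier V Contract: [not a Recognised Contract (paragraph 5)? yes] OR [the requirement does not arise from unforeseeable urgency? yes] → satisfied.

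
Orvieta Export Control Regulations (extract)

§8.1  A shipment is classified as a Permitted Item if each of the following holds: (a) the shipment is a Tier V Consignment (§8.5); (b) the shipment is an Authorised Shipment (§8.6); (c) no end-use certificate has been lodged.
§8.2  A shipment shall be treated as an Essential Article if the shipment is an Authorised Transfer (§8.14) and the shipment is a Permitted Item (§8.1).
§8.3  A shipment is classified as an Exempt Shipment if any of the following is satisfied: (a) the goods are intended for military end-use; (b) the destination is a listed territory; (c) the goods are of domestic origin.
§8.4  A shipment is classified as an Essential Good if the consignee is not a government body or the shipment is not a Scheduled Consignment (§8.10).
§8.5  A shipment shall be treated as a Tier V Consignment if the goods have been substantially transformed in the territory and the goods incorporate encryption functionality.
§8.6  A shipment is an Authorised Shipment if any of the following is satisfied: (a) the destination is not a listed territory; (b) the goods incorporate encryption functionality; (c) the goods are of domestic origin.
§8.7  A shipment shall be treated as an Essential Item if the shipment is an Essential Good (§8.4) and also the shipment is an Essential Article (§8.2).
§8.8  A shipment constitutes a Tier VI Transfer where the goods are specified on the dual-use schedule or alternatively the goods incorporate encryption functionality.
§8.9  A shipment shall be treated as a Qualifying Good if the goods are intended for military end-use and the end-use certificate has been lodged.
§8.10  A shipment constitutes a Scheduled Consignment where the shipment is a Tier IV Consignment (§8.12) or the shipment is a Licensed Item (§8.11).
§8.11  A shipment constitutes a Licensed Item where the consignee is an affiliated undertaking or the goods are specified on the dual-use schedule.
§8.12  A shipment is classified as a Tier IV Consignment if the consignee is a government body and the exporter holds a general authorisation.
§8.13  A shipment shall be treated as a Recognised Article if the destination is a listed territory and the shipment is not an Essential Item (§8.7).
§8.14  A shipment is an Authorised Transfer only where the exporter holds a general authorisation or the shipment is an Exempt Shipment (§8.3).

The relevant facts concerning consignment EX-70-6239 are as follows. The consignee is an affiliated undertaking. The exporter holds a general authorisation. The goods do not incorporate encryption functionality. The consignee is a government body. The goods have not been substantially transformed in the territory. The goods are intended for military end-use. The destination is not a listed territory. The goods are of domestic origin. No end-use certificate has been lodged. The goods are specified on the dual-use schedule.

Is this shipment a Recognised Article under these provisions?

§8.12 — Tier IV Consignment: [the consignee is a government body? yes] AND [the exporter holds a general authorisation? yes] → satisfied.
§8.11 — Licensed Item: [the consignee is an affiliated undertaking? yes] OR [the goods are specified on the dual-use schedule? yes] → satisfied.
§8.10 — Scheduled Consignment: [Tier IV Consignment (§8.12)? yes] OR [Licensed Item (§8.11)? yes] → satisfied.
§8.4 — Essential Good: [the consignee is not a government body? no] OR [not a Scheduled Consignment (§8.10)? no] → not satisfied.
§8.3 — Exempt Shipment: [the goods are intended for military end-use? yes] OR [the destination is a listed territory? no] OR [the goods are of domestic origin? yes] → satisfied.
§8.14 — Authorised Transfer: [the exporter holds a general authorisation? yes] OR [Exempt Shipment (§8.3)? yes] → satisfied.
§8.5 — Tier V Consignment: [the goods have been substantially transformed in the territory? no] AND [the goods incorporate encryption functionality? no] → not satisfied.
§8.6 — Authorised Shipment: [the destination is not a listed territory? yes] OR [the goods incorporate encryption functionality? no] OR [the goods are of domestic origin? yes] → satisfied.
§8.1 — Permitted Item: [Tier V Consignment (§8.5)? no] AND [Authorised Shipment (§8.6)? yes] AND [no end-use certificate has been lodged? yes] → not satisfied.
§8.2 — Essential Article: [Authorised Transfer (§8.14)? yes] AND [Permitted Item (§8.1)? no] → not satisfied.
§8.7 — Essential Item: [Essential Good (§8.4)? no] AND [Essential Article (§8.2)? no] → not satisfied.
§8.13 — Recognised Article: [the destination is a listed territory? no] AND [not an Essential Item (§8.7)? yes] → not satisfied.

No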